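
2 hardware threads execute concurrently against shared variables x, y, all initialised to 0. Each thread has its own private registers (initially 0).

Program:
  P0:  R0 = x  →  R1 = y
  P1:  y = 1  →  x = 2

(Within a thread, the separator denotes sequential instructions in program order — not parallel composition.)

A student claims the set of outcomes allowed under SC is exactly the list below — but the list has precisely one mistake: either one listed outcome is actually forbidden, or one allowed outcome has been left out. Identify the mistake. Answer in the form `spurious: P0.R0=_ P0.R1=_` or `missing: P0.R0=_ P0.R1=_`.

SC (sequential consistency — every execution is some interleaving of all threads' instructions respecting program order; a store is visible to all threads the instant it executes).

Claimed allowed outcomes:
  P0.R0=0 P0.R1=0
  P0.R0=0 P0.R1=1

missing: P0.R0=2 P0.R1=1

outcome vector order: (P0.R0,P0.R1)
SC (3): <0 0>; <0 1>; <2 1>
SC∖claimed = {<2 1>}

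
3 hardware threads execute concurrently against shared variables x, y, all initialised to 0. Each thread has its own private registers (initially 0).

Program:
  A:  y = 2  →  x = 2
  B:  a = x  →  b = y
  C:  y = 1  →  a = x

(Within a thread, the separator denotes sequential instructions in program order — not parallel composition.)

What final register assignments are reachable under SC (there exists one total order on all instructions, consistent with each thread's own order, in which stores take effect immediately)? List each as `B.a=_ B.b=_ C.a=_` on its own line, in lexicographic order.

B.a=0 B.b=0 C.a=0
B.a=0 B.b=0 C.a=2
B.a=0 B.b=1 C.a=0
B.a=0 B.b=1 C.a=2
B.a=0 B.b=2 C.a=0
B.a=0 B.b=2 C.a=2
B.a=2 B.b=1 C.a=0
B.a=2 B.b=1 C.a=2
B.a=2 B.b=2 C.a=0
B.a=2 B.b=2 C.a=2

outcome vector order: (B.a,B.b,C.a)
|SC outcomes| = 10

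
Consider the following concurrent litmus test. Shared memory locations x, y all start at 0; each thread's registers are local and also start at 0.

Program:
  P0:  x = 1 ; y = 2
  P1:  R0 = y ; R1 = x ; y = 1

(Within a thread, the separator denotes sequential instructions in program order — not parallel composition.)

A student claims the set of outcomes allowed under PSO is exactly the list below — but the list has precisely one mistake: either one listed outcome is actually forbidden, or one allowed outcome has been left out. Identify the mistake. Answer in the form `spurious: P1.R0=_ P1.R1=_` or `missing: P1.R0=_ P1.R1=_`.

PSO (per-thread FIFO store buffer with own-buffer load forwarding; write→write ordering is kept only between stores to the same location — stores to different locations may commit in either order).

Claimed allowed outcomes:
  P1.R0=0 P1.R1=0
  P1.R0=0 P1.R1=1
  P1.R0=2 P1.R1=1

outcome vector order: (P1.R0,P1.R1)
[PSO] allowed = {0/0, 0/1, 2/0, 2/1}
PSO∖claimed = {2/0}

missing: P1.R0=2 P1.R1=0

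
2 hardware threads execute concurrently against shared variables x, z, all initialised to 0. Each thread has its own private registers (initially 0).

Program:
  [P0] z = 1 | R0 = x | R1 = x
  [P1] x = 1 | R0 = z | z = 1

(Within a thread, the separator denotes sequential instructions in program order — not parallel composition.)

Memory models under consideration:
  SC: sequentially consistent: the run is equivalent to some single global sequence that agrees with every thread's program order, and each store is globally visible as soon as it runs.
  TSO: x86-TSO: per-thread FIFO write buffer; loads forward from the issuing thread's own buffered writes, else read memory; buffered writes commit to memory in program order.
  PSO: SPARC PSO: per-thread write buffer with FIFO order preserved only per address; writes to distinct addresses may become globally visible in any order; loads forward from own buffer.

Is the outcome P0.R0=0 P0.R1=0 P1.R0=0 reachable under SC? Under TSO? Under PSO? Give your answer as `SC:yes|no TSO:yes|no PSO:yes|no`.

SC:no TSO:yes PSO:yes

outcome vector order: (P0.R0,P0.R1,P1.R0)
SC: 4 outcomes — {(0,0,1) (0,1,1) (1,1,0) (1,1,1)}
TSO: 6 outcomes — {(0,0,0) (0,0,1) (0,1,0) (0,1,1) (1,1,0) (1,1,1)}
PSO: 6 outcomes — {(0,0,0) (0,0,1) (0,1,0) (0,1,1) (1,1,0) (1,1,1)}
target (0,0,0) ∈ {TSO,PSO}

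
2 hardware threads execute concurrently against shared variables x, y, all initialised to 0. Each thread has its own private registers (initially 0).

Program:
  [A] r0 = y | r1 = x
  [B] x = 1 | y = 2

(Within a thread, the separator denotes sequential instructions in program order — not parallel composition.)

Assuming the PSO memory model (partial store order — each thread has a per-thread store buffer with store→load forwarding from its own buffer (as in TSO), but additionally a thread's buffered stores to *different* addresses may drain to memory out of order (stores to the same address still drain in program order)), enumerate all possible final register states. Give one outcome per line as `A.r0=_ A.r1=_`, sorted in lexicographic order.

outcome vector order: (A.r0,A.r1)
|PSO outcomes| = 4

A.r0=0 A.r1=0
A.r0=0 A.r1=1
A.r0=2 A.r1=0
A.r0=2 A.r1=1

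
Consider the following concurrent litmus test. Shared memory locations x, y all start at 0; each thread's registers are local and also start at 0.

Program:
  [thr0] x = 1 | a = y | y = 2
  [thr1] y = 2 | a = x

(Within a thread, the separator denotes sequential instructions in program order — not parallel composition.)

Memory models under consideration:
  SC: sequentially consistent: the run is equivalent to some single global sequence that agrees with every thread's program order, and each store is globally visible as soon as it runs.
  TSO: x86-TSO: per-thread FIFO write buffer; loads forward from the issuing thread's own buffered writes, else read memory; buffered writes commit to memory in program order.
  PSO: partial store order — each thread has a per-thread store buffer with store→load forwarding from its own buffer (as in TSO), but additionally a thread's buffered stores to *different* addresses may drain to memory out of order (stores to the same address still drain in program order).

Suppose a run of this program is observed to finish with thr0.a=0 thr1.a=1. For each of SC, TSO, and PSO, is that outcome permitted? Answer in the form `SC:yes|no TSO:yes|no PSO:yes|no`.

SC:yes TSO:yes PSO:yes

outcome vector order: (thr0.a,thr1.a)
SC (3): 01 20 21
TSO (4): 00 01 20 21
PSO (4): 00 01 20 21
target 01 ∈ {SC,TSO,PSO}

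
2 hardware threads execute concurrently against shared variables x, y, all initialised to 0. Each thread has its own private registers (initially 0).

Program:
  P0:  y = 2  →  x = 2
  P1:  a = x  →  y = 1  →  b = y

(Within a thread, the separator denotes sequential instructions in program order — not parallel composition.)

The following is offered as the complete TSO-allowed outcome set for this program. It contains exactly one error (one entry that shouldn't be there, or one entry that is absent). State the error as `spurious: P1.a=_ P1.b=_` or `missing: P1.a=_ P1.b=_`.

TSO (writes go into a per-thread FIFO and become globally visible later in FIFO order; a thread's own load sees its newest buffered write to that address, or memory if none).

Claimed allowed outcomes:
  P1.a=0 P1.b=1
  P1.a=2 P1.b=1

missing: P1.a=0 P1.b=2

outcome vector order: (P1.a,P1.b)
TSO: 3 outcomes — {0/1, 0/2, 2/1}
TSO∖claimed = {0/2}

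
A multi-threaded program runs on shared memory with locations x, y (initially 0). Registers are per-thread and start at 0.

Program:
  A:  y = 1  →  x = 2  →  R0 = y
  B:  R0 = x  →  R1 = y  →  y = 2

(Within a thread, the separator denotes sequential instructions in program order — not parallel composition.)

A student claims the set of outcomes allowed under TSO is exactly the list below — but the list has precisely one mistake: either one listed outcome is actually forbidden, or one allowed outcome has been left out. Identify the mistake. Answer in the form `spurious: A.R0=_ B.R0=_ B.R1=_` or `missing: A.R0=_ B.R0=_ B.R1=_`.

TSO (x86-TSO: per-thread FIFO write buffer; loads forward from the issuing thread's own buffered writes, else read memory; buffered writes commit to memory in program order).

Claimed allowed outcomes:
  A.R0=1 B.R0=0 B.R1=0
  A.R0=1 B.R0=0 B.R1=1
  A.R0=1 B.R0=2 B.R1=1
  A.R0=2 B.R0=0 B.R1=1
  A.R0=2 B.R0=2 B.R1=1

outcome vector order: (A.R0,B.R0,B.R1)
[TSO] allowed = {100, 101, 121, 200, 201, 221}
TSO∖claimed = {200}

missing: A.R0=2 B.R0=0 B.R1=0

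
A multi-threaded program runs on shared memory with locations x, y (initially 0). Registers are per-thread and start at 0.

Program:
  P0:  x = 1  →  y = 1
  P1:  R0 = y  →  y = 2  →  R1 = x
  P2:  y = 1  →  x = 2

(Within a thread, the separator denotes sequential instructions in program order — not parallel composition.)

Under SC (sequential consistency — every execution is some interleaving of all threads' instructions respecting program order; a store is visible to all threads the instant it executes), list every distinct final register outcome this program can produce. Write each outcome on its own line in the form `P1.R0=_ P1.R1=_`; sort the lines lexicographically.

P1.R0=0 P1.R1=0
P1.R0=0 P1.R1=1
P1.R0=0 P1.R1=2
P1.R0=1 P1.R1=0
P1.R0=1 P1.R1=1
P1.R0=1 P1.R1=2

outcome vector order: (P1.R0,P1.R1)
|SC outcomes| = 6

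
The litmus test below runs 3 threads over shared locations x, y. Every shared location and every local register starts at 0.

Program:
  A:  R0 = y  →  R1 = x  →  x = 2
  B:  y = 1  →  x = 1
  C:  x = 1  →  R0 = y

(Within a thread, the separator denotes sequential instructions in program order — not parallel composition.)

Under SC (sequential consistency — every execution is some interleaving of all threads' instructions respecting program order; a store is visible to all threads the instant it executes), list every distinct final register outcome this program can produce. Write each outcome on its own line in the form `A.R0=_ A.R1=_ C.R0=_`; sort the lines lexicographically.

outcome vector order: (A.R0,A.R1,C.R0)
|SC outcomes| = 7

A.R0=0 A.R1=0 C.R0=0
A.R0=0 A.R1=0 C.R0=1
A.R0=0 A.R1=1 C.R0=0
A.R0=0 A.R1=1 C.R0=1
A.R0=1 A.R1=0 C.R0=1
A.R0=1 A.R1=1 C.R0=0
A.R0=1 A.R1=1 C.R0=1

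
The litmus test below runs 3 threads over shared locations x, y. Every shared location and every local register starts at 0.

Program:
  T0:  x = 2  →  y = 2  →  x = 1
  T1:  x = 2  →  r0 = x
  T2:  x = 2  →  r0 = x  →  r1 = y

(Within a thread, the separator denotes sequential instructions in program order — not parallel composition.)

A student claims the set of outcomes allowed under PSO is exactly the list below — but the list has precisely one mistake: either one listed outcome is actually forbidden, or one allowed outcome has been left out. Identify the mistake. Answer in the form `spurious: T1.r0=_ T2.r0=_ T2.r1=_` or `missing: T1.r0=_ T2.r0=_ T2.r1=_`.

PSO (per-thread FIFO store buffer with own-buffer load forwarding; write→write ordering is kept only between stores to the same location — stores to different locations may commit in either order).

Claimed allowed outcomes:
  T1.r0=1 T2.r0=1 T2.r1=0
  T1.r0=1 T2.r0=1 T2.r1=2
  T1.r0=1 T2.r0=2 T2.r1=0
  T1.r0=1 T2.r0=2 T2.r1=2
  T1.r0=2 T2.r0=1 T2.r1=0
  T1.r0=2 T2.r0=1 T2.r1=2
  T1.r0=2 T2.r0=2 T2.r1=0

outcome vector order: (T1.r0,T2.r0,T2.r1)
PSO: 8 outcomes — {110, 112, 120, 122, 210, 212, 220, 222}
PSO∖claimed = {222}

missing: T1.r0=2 T2.r0=2 T2.r1=2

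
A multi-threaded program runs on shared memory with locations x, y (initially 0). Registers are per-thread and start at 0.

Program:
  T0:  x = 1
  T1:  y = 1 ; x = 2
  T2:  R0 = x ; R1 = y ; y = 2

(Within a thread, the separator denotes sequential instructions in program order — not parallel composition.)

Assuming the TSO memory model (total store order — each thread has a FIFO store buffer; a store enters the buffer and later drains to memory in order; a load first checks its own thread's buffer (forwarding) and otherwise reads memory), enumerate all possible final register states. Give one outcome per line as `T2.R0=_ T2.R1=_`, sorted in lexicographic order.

outcome vector order: (T2.R0,T2.R1)
|TSO outcomes| = 5

T2.R0=0 T2.R1=0
T2.R0=0 T2.R1=1
T2.R0=1 T2.R1=0
T2.R0=1 T2.R1=1
T2.R0=2 T2.R1=1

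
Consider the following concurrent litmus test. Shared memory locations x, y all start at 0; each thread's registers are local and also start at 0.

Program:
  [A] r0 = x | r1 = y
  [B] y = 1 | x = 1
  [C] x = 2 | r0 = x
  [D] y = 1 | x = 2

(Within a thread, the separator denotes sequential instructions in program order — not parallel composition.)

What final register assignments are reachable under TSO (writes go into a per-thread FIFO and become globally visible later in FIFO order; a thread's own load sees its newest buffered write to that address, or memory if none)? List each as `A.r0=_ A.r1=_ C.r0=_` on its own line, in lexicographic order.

outcome vector order: (A.r0,A.r1,C.r0)
|TSO outcomes| = 10

A.r0=0 A.r1=0 C.r0=1
A.r0=0 A.r1=0 C.r0=2
A.r0=0 A.r1=1 C.r0=1
A.r0=0 A.r1=1 C.r0=2
A.r0=1 A.r1=1 C.r0=1
A.r0=1 A.r1=1 C.r0=2
A.r0=2 A.r1=0 C.r0=1
A.r0=2 A.r1=0 C.r0=2
A.r0=2 A.r1=1 C.r0=1
A.r0=2 A.r1=1 C.r0=2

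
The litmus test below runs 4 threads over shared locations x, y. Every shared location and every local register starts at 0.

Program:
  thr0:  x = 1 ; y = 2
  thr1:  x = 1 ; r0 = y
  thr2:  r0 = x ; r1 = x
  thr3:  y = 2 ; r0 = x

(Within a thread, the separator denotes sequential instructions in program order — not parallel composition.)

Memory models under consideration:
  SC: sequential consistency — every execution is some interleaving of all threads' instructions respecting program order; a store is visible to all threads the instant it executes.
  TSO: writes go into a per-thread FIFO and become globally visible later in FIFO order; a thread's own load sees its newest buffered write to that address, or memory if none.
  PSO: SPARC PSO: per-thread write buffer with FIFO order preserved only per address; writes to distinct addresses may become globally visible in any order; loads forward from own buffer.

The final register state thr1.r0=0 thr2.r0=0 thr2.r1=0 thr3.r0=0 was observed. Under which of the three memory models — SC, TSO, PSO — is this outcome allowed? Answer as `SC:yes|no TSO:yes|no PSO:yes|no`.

SC:no TSO:yes PSO:yes

outcome vector order: (thr1.r0,thr2.r0,thr2.r1,thr3.r0)
SC (9): 0/0/0/1 0/0/1/1 0/1/1/1 2/0/0/0 2/0/0/1 2/0/1/0 2/0/1/1 2/1/1/0 2/1/1/1
TSO (12): 0/0/0/0 0/0/0/1 0/0/1/0 0/0/1/1 0/1/1/0 0/1/1/1 2/0/0/0 2/0/0/1 2/0/1/0 2/0/1/1 2/1/1/0 2/1/1/1
PSO (12): 0/0/0/0 0/0/0/1 0/0/1/0 0/0/1/1 0/1/1/0 0/1/1/1 2/0/0/0 2/0/0/1 2/0/1/0 2/0/1/1 2/1/1/0 2/1/1/1
target 0/0/0/0 ∈ {TSO,PSO}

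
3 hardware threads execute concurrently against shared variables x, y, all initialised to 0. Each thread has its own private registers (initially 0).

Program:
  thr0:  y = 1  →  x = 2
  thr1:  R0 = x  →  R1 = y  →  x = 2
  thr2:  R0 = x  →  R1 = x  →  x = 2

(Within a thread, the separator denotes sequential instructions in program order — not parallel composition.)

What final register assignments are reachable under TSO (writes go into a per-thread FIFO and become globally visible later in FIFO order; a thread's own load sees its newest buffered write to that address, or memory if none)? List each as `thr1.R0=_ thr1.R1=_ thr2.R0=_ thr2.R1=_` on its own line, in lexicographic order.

thr1.R0=0 thr1.R1=0 thr2.R0=0 thr2.R1=0
thr1.R0=0 thr1.R1=0 thr2.R0=0 thr2.R1=2
thr1.R0=0 thr1.R1=0 thr2.R0=2 thr2.R1=2
thr1.R0=0 thr1.R1=1 thr2.R0=0 thr2.R1=0
thr1.R0=0 thr1.R1=1 thr2.R0=0 thr2.R1=2
thr1.R0=0 thr1.R1=1 thr2.R0=2 thr2.R1=2
thr1.R0=2 thr1.R1=0 thr2.R0=0 thr2.R1=0
thr1.R0=2 thr1.R1=1 thr2.R0=0 thr2.R1=0
thr1.R0=2 thr1.R1=1 thr2.R0=0 thr2.R1=2
thr1.R0=2 thr1.R1=1 thr2.R0=2 thr2.R1=2

outcome vector order: (thr1.R0,thr1.R1,thr2.R0,thr2.R1)
|TSO outcomes| = 10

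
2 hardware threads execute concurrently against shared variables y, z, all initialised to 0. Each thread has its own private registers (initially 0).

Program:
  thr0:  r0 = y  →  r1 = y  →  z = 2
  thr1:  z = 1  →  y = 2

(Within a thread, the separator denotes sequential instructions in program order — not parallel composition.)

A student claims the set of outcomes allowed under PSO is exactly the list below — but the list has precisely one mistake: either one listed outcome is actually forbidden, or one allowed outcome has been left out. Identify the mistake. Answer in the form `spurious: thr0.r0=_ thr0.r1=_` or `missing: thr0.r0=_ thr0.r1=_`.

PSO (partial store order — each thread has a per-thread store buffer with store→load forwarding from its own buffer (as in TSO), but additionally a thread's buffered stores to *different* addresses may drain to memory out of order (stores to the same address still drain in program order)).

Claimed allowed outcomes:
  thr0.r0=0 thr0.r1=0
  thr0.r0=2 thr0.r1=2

missing: thr0.r0=0 thr0.r1=2

outcome vector order: (thr0.r0,thr0.r1)
under PSO → (0,0) (0,2) (2,2)
PSO∖claimed = {(0,2)}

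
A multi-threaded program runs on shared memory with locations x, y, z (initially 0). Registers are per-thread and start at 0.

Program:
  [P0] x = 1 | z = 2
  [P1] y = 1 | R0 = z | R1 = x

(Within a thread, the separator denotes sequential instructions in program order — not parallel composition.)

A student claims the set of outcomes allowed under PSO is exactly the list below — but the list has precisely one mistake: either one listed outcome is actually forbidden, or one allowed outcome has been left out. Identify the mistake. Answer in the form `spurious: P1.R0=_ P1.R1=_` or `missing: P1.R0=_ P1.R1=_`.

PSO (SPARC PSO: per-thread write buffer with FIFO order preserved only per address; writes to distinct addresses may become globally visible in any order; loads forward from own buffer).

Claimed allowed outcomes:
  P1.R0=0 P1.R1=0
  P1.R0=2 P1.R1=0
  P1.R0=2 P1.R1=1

missing: P1.R0=0 P1.R1=1

outcome vector order: (P1.R0,P1.R1)
under PSO → <0 0>; <0 1>; <2 0>; <2 1>
PSO∖claimed = {<0 1>}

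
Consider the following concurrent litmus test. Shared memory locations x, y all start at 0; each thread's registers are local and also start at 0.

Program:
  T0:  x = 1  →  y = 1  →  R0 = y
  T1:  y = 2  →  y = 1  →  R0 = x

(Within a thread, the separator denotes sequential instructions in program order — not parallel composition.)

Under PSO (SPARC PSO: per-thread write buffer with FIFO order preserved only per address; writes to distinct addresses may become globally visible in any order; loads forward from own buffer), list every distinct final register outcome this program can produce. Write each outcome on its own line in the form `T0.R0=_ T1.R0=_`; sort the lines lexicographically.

outcome vector order: (T0.R0,T1.R0)
|PSO outcomes| = 4

T0.R0=1 T1.R0=0
T0.R0=1 T1.R0=1
T0.R0=2 T1.R0=0
T0.R0=2 T1.R0=1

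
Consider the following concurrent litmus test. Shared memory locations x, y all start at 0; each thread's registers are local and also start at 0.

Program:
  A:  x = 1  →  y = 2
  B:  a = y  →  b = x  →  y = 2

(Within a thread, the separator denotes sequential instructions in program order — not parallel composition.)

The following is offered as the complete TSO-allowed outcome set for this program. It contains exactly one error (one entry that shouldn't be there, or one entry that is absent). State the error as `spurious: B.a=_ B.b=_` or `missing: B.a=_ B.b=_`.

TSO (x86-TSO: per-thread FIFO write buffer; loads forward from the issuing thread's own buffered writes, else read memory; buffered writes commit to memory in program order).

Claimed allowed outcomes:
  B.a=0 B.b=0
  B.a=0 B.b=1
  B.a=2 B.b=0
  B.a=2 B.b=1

outcome vector order: (B.a,B.b)
TSO: 3 outcomes — {<0 0> <0 1> <2 1>}
claimed∖TSO = {<2 0>}

spurious: B.a=2 B.b=0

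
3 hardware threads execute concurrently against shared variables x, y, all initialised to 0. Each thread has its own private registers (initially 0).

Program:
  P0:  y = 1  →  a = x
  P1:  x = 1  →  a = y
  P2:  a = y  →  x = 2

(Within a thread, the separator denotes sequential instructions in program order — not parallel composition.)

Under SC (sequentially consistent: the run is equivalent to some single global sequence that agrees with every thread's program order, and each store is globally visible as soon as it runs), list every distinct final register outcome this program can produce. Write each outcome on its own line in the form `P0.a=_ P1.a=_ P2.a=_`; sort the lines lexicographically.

outcome vector order: (P0.a,P1.a,P2.a)
|SC outcomes| = 10

P0.a=0 P1.a=1 P2.a=0
P0.a=0 P1.a=1 P2.a=1
P0.a=1 P1.a=0 P2.a=0
P0.a=1 P1.a=0 P2.a=1
P0.a=1 P1.a=1 P2.a=0
P0.a=1 P1.a=1 P2.a=1
P0.a=2 P1.a=0 P2.a=0
P0.a=2 P1.a=0 P2.a=1
P0.a=2 P1.a=1 P2.a=0
P0.a=2 P1.a=1 P2.a=1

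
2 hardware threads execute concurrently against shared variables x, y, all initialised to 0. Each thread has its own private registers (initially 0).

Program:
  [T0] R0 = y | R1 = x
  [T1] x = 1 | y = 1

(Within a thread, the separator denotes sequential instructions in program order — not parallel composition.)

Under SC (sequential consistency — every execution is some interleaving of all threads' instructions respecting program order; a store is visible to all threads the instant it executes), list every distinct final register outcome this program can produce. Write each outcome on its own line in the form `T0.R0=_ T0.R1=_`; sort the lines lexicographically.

outcome vector order: (T0.R0,T0.R1)
|SC outcomes| = 3

T0.R0=0 T0.R1=0
T0.R0=0 T0.R1=1
T0.R0=1 T0.R1=1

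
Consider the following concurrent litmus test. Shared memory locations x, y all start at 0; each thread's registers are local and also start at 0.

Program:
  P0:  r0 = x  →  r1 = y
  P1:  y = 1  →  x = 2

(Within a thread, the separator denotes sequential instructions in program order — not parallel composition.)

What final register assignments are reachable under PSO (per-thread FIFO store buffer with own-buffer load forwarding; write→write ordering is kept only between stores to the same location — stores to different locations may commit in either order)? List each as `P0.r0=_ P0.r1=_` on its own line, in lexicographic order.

P0.r0=0 P0.r1=0
P0.r0=0 P0.r1=1
P0.r0=2 P0.r1=0
P0.r0=2 P0.r1=1

outcome vector order: (P0.r0,P0.r1)
|PSO outcomes| = 4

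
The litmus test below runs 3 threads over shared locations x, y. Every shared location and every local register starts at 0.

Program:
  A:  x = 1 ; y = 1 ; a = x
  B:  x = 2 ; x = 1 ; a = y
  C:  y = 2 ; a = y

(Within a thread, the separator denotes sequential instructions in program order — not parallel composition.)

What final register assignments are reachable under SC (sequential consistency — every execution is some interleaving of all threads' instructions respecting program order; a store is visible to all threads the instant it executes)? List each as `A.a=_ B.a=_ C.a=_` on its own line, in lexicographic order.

outcome vector order: (A.a,B.a,C.a)
|SC outcomes| = 9

A.a=1 B.a=0 C.a=1
A.a=1 B.a=0 C.a=2
A.a=1 B.a=1 C.a=1
A.a=1 B.a=1 C.a=2
A.a=1 B.a=2 C.a=1
A.a=1 B.a=2 C.a=2
A.a=2 B.a=1 C.a=1
A.a=2 B.a=1 C.a=2
A.a=2 B.a=2 C.a=2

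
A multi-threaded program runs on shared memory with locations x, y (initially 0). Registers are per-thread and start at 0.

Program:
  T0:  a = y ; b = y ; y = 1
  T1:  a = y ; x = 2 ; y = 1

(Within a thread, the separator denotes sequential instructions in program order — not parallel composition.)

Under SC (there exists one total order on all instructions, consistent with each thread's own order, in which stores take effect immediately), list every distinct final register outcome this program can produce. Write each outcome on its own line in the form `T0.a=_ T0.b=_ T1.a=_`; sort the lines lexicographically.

outcome vector order: (T0.a,T0.b,T1.a)
|SC outcomes| = 4

T0.a=0 T0.b=0 T1.a=0
T0.a=0 T0.b=0 T1.a=1
T0.a=0 T0.b=1 T1.a=0
T0.a=1 T0.b=1 T1.a=0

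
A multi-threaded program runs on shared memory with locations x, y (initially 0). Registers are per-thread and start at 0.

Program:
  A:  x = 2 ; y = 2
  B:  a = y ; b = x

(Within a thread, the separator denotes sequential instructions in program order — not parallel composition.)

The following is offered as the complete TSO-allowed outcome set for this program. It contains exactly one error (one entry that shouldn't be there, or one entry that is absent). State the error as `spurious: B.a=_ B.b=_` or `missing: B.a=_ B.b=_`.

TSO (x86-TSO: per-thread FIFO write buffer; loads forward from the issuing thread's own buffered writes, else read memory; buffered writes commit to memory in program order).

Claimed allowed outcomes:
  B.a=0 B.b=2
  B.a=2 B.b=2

missing: B.a=0 B.b=0

outcome vector order: (B.a,B.b)
TSO (3): 0/0 0/2 2/2
TSO∖claimed = {0/0}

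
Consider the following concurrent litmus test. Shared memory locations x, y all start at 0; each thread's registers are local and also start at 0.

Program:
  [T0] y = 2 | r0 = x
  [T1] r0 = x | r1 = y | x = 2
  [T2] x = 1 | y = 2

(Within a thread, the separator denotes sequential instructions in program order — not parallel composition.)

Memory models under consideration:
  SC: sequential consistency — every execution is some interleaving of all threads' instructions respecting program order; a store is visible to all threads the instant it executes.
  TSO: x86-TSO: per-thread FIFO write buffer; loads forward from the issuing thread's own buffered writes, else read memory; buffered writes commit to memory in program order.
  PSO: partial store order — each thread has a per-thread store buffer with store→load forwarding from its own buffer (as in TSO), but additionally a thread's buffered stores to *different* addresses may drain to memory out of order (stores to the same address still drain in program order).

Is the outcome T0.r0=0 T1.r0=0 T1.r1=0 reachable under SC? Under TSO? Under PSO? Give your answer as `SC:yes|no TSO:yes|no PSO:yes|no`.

SC:yes TSO:yes PSO:yes

outcome vector order: (T0.r0,T1.r0,T1.r1)
under SC → (0,0,0), (0,0,2), (0,1,2), (1,0,0), (1,0,2), (1,1,0), (1,1,2), (2,0,0), (2,0,2), (2,1,0), (2,1,2)
under TSO → (0,0,0), (0,0,2), (0,1,0), (0,1,2), (1,0,0), (1,0,2), (1,1,0), (1,1,2), (2,0,0), (2,0,2), (2,1,0), (2,1,2)
under PSO → (0,0,0), (0,0,2), (0,1,0), (0,1,2), (1,0,0), (1,0,2), (1,1,0), (1,1,2), (2,0,0), (2,0,2), (2,1,0), (2,1,2)
target (0,0,0) ∈ {SC,TSO,PSO}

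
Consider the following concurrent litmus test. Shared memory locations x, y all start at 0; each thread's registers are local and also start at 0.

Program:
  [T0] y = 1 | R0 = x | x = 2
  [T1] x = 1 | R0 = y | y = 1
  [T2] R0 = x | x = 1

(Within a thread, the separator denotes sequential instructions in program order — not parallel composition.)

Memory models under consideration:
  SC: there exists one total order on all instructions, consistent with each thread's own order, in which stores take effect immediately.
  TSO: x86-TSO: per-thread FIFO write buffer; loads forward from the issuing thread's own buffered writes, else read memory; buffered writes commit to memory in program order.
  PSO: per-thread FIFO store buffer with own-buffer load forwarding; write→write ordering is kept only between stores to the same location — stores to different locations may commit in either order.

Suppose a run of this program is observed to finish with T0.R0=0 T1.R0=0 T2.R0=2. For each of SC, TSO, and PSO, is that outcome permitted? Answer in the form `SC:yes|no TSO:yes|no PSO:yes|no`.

outcome vector order: (T0.R0,T1.R0,T2.R0)
under SC → <0 1 0>, <0 1 1>, <0 1 2>, <1 0 0>, <1 0 1>, <1 0 2>, <1 1 0>, <1 1 1>, <1 1 2>
under TSO → <0 0 0>, <0 0 1>, <0 0 2>, <0 1 0>, <0 1 1>, <0 1 2>, <1 0 0>, <1 0 1>, <1 0 2>, <1 1 0>, <1 1 1>, <1 1 2>
under PSO → <0 0 0>, <0 0 1>, <0 0 2>, <0 1 0>, <0 1 1>, <0 1 2>, <1 0 0>, <1 0 1>, <1 0 2>, <1 1 0>, <1 1 1>, <1 1 2>
target <0 0 2> ∈ {TSO,PSO}

SC:no TSO:yes PSO:yes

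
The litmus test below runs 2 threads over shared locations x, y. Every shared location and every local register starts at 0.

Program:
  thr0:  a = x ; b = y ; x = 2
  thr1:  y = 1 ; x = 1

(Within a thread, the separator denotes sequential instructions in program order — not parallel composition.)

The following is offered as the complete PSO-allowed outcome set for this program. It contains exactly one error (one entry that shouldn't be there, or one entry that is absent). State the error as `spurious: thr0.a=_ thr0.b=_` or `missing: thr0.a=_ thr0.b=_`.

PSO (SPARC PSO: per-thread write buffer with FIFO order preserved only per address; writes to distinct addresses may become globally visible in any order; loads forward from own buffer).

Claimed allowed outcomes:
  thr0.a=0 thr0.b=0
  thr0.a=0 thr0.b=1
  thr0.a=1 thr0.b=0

outcome vector order: (thr0.a,thr0.b)
under PSO → <0 0>, <0 1>, <1 0>, <1 1>
PSO∖claimed = {<1 1>}

missing: thr0.a=1 thr0.b=1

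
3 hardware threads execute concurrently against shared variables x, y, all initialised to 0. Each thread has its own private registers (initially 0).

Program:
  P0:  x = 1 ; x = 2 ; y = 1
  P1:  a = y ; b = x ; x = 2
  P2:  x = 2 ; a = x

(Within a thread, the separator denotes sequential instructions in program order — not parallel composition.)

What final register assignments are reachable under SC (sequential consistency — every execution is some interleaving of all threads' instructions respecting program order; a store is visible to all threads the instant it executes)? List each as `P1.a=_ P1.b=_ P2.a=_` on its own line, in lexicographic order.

outcome vector order: (P1.a,P1.b,P2.a)
|SC outcomes| = 8

P1.a=0 P1.b=0 P2.a=1
P1.a=0 P1.b=0 P2.a=2
P1.a=0 P1.b=1 P2.a=1
P1.a=0 P1.b=1 P2.a=2
P1.a=0 P1.b=2 P2.a=1
P1.a=0 P1.b=2 P2.a=2
P1.a=1 P1.b=2 P2.a=1
P1.a=1 P1.b=2 P2.a=2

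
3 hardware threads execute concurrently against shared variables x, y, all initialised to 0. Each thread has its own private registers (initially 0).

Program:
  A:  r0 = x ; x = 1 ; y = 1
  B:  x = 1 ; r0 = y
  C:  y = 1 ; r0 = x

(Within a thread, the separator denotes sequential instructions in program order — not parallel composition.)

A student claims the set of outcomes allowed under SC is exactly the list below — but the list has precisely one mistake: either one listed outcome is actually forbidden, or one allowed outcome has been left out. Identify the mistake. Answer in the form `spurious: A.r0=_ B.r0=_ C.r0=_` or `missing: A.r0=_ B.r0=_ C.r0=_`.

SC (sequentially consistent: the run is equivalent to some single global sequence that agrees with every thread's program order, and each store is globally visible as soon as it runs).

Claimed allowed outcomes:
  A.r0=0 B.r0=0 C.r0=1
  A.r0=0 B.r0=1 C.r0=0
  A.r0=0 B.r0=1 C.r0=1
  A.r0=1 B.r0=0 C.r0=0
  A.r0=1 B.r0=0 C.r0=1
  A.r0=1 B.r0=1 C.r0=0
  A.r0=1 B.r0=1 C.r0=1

outcome vector order: (A.r0,B.r0,C.r0)
[SC] allowed = {0/0/1; 0/1/0; 0/1/1; 1/0/1; 1/1/0; 1/1/1}
claimed∖SC = {1/0/0}

spurious: A.r0=1 B.r0=0 C.r0=0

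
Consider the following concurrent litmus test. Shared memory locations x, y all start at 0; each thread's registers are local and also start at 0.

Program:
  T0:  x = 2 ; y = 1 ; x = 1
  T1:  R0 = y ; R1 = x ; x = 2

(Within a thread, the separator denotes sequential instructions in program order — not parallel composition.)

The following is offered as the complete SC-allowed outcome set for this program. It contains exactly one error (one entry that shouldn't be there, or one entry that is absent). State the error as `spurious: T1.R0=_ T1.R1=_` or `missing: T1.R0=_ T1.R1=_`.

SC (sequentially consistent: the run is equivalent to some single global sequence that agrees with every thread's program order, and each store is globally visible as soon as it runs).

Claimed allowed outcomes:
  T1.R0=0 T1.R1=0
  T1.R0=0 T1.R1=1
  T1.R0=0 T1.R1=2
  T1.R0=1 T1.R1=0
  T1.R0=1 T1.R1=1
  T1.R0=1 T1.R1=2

outcome vector order: (T1.R0,T1.R1)
under SC → 00; 01; 02; 11; 12
claimed∖SC = {10}

spurious: T1.R0=1 T1.R1=0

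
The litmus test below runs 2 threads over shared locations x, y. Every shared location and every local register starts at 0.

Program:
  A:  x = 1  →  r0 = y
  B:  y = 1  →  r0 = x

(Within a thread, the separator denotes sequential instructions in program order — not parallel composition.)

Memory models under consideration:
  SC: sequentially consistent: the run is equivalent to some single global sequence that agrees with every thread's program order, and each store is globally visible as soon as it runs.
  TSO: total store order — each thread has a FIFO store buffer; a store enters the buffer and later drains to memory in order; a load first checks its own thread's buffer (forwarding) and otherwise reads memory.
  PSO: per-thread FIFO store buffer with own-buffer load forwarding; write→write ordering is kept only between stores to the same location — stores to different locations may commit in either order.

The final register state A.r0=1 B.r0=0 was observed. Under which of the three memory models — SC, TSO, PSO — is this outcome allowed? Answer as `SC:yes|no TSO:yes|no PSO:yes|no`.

outcome vector order: (A.r0,B.r0)
[SC] allowed = {<0 1>; <1 0>; <1 1>}
[TSO] allowed = {<0 0>; <0 1>; <1 0>; <1 1>}
[PSO] allowed = {<0 0>; <0 1>; <1 0>; <1 1>}
target <1 0> ∈ {SC,TSO,PSO}

SC:yes TSO:yes PSO:yes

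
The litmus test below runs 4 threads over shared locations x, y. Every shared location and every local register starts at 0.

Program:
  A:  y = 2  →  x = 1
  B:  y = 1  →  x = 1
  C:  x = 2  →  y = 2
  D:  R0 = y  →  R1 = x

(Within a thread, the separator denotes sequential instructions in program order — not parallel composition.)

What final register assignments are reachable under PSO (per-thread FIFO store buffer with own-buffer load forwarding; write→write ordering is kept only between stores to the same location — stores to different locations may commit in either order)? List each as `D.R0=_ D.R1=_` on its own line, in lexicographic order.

outcome vector order: (D.R0,D.R1)
|PSO outcomes| = 9

D.R0=0 D.R1=0
D.R0=0 D.R1=1
D.R0=0 D.R1=2
D.R0=1 D.R1=0
D.R0=1 D.R1=1
D.R0=1 D.R1=2
D.R0=2 D.R1=0
D.R0=2 D.R1=1
D.R0=2 D.R1=2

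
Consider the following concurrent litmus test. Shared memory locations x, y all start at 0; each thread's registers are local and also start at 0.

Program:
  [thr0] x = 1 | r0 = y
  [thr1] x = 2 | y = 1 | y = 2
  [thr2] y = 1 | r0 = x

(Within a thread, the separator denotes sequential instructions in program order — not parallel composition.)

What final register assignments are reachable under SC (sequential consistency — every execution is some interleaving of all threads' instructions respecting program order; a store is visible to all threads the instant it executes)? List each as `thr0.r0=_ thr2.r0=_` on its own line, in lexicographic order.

outcome vector order: (thr0.r0,thr2.r0)
|SC outcomes| = 8

thr0.r0=0 thr2.r0=1
thr0.r0=0 thr2.r0=2
thr0.r0=1 thr2.r0=0
thr0.r0=1 thr2.r0=1
thr0.r0=1 thr2.r0=2
thr0.r0=2 thr2.r0=0
thr0.r0=2 thr2.r0=1
thr0.r0=2 thr2.r0=2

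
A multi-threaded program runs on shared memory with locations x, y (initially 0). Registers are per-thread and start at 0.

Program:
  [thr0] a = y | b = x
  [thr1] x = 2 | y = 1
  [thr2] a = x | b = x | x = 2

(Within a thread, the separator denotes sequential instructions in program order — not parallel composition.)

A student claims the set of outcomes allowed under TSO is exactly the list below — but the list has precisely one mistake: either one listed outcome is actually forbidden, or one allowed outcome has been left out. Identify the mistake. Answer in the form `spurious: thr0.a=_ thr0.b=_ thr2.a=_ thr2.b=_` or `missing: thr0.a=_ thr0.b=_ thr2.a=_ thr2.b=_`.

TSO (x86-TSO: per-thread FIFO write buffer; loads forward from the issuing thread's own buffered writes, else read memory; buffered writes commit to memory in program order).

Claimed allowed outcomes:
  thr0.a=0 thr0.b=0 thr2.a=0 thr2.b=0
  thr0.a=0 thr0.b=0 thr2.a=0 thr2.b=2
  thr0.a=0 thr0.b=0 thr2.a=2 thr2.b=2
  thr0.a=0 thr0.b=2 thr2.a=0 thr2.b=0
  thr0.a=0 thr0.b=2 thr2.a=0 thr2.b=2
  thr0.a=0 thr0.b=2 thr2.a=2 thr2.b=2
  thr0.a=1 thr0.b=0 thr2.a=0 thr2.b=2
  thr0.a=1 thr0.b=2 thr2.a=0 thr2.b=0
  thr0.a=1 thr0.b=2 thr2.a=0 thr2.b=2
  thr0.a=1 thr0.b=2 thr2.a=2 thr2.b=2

spurious: thr0.a=1 thr0.b=0 thr2.a=0 thr2.b=2

outcome vector order: (thr0.a,thr0.b,thr2.a,thr2.b)
TSO (9): 0/0/0/0 0/0/0/2 0/0/2/2 0/2/0/0 0/2/0/2 0/2/2/2 1/2/0/0 1/2/0/2 1/2/2/2
claimed∖TSO = {1/0/0/2}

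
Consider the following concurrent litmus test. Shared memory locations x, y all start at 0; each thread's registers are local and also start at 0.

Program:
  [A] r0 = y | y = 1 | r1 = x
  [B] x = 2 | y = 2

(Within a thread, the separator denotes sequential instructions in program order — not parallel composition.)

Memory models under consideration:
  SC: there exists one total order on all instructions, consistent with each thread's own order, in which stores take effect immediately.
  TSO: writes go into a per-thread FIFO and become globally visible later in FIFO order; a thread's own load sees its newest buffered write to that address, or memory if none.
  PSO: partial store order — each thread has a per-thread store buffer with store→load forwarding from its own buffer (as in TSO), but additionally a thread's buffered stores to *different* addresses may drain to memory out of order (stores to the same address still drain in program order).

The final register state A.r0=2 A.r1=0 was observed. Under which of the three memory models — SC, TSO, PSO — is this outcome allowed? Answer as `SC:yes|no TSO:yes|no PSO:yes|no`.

SC:no TSO:no PSO:yes

outcome vector order: (A.r0,A.r1)
[SC] allowed = {0/0 0/2 2/2}
[TSO] allowed = {0/0 0/2 2/2}
[PSO] allowed = {0/0 0/2 2/0 2/2}
target 2/0 ∈ {PSO}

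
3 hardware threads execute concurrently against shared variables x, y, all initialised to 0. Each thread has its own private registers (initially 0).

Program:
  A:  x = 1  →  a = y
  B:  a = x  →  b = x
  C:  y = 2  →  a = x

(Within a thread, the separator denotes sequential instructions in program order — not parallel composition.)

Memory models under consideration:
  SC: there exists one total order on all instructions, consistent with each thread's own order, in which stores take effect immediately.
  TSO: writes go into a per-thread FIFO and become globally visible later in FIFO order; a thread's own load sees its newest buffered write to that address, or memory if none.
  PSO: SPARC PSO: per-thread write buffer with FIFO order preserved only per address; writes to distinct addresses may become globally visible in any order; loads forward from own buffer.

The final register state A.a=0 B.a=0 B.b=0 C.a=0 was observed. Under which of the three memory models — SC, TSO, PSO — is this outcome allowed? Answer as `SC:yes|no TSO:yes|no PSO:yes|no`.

outcome vector order: (A.a,B.a,B.b,C.a)
SC: 9 outcomes — {0/0/0/1; 0/0/1/1; 0/1/1/1; 2/0/0/0; 2/0/0/1; 2/0/1/0; 2/0/1/1; 2/1/1/0; 2/1/1/1}
TSO: 12 outcomes — {0/0/0/0; 0/0/0/1; 0/0/1/0; 0/0/1/1; 0/1/1/0; 0/1/1/1; 2/0/0/0; 2/0/0/1; 2/0/1/0; 2/0/1/1; 2/1/1/0; 2/1/1/1}
PSO: 12 outcomes — {0/0/0/0; 0/0/0/1; 0/0/1/0; 0/0/1/1; 0/1/1/0; 0/1/1/1; 2/0/0/0; 2/0/0/1; 2/0/1/0; 2/0/1/1; 2/1/1/0; 2/1/1/1}
target 0/0/0/0 ∈ {TSO,PSO}

SC:no TSO:yes PSO:yes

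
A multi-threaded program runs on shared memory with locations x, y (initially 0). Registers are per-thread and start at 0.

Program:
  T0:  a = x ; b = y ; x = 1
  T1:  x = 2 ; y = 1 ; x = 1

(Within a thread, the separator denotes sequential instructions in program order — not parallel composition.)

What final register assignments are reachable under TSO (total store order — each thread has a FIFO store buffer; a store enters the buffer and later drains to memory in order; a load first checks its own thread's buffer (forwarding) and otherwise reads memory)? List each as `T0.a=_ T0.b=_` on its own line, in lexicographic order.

T0.a=0 T0.b=0
T0.a=0 T0.b=1
T0.a=1 T0.b=1
T0.a=2 T0.b=0
T0.a=2 T0.b=1

outcome vector order: (T0.a,T0.b)
|TSO outcomes| = 5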